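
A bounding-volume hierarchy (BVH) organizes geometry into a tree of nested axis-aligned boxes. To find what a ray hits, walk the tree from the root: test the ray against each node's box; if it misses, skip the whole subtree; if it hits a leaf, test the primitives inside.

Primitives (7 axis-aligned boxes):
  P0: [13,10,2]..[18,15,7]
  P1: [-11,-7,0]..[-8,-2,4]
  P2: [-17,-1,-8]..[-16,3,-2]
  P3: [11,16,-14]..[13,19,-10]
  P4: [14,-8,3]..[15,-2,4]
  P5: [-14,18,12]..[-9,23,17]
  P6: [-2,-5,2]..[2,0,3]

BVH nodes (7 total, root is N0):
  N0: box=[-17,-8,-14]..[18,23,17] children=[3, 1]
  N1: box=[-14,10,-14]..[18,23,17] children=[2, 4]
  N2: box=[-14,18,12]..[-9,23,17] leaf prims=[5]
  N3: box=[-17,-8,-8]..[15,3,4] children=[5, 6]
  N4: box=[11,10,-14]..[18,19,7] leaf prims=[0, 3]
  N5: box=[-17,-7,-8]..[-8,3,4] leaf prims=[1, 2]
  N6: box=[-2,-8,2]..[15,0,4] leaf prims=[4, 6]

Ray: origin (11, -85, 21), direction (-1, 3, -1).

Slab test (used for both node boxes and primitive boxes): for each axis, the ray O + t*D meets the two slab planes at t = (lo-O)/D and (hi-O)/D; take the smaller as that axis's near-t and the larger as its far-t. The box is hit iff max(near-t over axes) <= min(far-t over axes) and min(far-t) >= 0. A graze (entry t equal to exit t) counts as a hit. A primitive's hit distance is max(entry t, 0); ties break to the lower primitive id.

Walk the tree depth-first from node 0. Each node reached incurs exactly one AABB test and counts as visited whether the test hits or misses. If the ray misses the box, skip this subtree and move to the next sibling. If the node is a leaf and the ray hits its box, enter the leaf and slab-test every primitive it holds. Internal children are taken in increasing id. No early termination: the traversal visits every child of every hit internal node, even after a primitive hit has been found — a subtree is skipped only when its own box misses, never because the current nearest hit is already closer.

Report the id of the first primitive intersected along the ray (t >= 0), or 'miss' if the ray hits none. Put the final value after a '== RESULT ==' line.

Trace the traversal:
N0 x:[-7,28] y:[77/3,36] z:[4,35] -> hit [77/3,28], descend [1, 3]
  N1 x:[-7,25] y:[95/3,36] z:[4,35] -> miss, prune
  N3 x:[-4,28] y:[77/3,88/3] z:[17,29] -> hit [77/3,28], descend [5, 6]
    N5 x:[19,28] y:[26,88/3] z:[17,29] -> hit [26,28] leaf, test {P1(miss), P2@t=28}
    N6 x:[-4,13] y:[77/3,85/3] z:[17,19] -> miss, prune

Visited [0, 1, 3, 5, 6]. Tests: 5 box, 1 leaf. Nearest: P2.

== RESULT ==
2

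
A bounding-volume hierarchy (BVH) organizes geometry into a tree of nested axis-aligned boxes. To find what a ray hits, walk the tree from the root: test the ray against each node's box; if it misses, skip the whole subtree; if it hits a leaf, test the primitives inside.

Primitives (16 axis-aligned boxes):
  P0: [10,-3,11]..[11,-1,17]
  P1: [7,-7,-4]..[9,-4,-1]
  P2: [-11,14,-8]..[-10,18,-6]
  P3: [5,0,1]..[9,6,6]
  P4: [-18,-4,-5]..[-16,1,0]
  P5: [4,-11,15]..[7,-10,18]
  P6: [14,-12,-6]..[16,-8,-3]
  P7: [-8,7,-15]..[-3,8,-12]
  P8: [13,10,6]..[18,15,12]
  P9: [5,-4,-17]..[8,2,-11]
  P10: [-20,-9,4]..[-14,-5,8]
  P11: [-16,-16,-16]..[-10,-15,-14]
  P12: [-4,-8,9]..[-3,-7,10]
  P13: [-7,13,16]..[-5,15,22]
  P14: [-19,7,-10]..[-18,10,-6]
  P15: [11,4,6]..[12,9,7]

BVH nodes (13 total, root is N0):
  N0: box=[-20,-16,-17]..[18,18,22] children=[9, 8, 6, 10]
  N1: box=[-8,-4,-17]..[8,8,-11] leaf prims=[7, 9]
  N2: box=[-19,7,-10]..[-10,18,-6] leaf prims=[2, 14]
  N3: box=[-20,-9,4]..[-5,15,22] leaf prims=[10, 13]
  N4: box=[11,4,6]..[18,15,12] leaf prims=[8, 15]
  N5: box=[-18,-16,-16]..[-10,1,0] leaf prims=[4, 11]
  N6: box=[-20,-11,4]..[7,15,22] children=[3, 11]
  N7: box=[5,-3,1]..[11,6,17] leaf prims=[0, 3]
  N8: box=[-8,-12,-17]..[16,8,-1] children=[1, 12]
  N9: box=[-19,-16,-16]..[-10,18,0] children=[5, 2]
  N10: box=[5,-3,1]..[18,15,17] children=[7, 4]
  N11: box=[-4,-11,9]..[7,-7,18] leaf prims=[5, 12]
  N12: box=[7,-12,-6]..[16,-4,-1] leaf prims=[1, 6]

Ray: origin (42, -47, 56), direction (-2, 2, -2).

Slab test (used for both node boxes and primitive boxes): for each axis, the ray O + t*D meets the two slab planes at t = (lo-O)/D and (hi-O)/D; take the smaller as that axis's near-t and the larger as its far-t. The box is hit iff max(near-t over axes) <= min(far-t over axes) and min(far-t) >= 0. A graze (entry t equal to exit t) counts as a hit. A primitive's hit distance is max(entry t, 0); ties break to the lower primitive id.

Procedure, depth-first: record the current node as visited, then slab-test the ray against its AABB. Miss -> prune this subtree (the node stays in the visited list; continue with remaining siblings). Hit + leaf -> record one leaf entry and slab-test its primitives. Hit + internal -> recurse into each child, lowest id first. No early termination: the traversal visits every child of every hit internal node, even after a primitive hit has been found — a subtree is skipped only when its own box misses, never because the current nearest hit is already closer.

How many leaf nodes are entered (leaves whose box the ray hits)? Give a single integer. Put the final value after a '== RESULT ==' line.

Trace the traversal:
N0 x:[12,31] y:[31/2,65/2] z:[17,73/2] -> hit [17,31], descend [6, 8, 9, 10]
  N6 x:[35/2,31] y:[18,31] z:[17,26] -> hit [18,26], descend [3, 11]
    N3 x:[47/2,31] y:[19,31] z:[17,26] -> hit [47/2,26] leaf, test {P10(miss), P13(miss)}
    N11 x:[35/2,23] y:[18,20] z:[19,47/2] -> hit [19,20] leaf, test {P5(miss), P12(miss)}
  N8 x:[13,25] y:[35/2,55/2] z:[57/2,73/2] -> miss, prune
  N9 x:[26,61/2] y:[31/2,65/2] z:[28,36] -> hit [28,61/2], descend [2, 5]
    N2 x:[26,61/2] y:[27,65/2] z:[31,33] -> miss, prune
    N5 x:[26,30] y:[31/2,24] z:[28,36] -> miss, prune
  N10 x:[12,37/2] y:[22,31] z:[39/2,55/2] -> miss, prune

Summary -> nodes [0, 6, 3, 11, 8, 9, 2, 5, 10]; box-tests=9; leaf-entries=2; first=miss

== RESULT ==
2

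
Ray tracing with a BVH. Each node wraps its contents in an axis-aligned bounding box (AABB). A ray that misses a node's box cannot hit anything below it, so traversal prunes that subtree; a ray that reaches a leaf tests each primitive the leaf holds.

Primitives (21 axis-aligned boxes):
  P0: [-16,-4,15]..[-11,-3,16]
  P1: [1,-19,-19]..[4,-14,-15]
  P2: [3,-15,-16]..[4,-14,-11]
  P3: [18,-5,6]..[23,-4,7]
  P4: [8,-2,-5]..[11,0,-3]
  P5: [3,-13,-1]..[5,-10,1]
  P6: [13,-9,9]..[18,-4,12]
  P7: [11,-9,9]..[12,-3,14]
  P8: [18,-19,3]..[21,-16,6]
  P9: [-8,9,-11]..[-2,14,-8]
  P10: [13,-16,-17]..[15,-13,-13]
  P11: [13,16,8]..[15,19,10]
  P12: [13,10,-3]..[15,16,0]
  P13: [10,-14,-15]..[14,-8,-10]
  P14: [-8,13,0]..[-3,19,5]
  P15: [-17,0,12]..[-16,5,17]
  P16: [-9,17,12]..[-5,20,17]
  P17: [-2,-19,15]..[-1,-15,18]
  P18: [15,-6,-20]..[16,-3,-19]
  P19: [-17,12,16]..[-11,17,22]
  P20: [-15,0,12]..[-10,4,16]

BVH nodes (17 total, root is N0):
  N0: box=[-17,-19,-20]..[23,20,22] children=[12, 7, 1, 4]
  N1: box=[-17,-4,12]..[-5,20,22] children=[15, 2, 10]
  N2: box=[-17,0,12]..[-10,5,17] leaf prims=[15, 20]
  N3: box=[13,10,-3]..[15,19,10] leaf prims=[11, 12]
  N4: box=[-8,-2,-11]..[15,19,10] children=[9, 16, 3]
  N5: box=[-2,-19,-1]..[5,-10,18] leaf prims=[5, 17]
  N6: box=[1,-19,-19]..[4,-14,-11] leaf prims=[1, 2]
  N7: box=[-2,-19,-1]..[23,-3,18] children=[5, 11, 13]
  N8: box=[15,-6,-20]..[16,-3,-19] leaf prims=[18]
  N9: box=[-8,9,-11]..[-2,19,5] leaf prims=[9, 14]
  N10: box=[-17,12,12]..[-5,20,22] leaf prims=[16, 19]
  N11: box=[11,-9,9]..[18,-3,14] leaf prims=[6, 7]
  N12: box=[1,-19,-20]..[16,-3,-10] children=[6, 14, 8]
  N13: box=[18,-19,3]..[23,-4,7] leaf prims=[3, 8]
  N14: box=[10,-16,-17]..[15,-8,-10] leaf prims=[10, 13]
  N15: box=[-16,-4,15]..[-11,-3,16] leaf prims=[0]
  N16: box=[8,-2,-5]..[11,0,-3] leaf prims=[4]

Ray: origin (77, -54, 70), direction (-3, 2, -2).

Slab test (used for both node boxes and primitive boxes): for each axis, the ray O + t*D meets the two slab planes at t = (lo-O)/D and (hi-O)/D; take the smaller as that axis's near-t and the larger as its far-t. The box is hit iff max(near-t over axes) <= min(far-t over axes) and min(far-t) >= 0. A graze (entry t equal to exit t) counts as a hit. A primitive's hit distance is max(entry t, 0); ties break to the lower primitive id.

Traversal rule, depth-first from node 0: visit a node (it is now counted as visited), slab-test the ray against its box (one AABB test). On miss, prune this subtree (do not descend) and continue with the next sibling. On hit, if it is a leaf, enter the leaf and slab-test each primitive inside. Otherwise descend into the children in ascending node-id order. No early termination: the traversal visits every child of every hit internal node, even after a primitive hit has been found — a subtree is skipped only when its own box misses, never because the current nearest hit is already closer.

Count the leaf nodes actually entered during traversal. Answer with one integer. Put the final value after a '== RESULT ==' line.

Walk:
N0 x:[18,94/3] y:[35/2,37] z:[24,45] -> hit [24,94/3], descend [1, 4, 7, 12]
  N1 x:[82/3,94/3] y:[25,37] z:[24,29] -> hit [82/3,29], descend [2, 10, 15]
    N2 x:[29,94/3] y:[27,59/2] z:[53/2,29] -> hit [29,29] leaf, test {P15(miss), P20@t=29}
    N10 x:[82/3,94/3] y:[33,37] z:[24,29] -> miss, prune
    N15 x:[88/3,31] y:[25,51/2] z:[27,55/2] -> miss, prune
  N4 x:[62/3,85/3] y:[26,73/2] z:[30,81/2] -> miss, prune
  N7 x:[18,79/3] y:[35/2,51/2] z:[26,71/2] -> miss, prune
  N12 x:[61/3,76/3] y:[35/2,51/2] z:[40,45] -> miss, prune

order=[0, 1, 2, 10, 15, 4, 7, 12]  |boxes|=8  |leaves|=1  hit=P20

== RESULT ==
1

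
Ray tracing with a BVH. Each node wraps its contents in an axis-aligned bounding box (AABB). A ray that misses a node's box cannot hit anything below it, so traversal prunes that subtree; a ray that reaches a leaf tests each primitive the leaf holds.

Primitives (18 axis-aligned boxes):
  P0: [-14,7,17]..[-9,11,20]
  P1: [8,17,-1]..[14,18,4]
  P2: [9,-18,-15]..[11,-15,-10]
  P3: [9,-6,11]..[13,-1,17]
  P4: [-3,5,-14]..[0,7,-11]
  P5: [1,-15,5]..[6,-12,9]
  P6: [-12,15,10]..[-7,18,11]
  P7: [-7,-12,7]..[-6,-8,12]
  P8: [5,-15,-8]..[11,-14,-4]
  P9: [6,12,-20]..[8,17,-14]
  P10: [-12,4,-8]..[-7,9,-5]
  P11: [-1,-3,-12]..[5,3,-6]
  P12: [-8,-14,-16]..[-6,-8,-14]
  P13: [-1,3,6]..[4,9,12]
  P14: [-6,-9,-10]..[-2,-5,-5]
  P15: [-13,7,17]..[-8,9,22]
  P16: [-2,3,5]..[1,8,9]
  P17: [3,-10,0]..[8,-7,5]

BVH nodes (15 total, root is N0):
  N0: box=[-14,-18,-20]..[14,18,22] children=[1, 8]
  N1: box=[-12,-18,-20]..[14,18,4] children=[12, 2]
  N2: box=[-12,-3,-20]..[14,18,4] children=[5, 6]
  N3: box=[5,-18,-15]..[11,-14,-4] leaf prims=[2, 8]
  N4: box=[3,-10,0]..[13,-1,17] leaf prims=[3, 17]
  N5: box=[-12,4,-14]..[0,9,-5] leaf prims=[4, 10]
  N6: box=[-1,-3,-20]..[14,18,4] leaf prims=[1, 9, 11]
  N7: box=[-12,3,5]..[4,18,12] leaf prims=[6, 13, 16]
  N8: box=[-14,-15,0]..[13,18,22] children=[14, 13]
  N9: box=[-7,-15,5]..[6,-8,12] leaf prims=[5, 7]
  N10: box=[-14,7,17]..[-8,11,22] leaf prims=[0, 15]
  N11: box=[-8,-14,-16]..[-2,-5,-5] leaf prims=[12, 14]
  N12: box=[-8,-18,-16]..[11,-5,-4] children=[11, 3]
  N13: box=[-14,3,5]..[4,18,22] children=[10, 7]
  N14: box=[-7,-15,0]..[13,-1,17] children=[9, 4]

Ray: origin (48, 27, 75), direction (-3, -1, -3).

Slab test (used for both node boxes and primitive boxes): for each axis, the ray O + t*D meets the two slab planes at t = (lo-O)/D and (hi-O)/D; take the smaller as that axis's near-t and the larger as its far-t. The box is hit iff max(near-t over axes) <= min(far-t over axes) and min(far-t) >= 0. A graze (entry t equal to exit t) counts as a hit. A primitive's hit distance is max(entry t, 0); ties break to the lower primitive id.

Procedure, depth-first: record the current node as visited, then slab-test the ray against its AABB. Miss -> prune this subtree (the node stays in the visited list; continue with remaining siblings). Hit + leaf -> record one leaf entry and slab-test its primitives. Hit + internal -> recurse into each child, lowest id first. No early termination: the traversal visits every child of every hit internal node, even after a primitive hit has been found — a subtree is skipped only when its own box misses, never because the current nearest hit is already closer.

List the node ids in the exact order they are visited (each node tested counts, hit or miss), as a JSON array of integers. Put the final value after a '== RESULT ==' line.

Trace the traversal:
N0 x:[34/3,62/3] y:[9,45] z:[53/3,95/3] -> hit [53/3,62/3], descend [1, 8]
  N1 x:[34/3,20] y:[9,45] z:[71/3,95/3] -> miss, prune
  N8 x:[35/3,62/3] y:[9,42] z:[53/3,25] -> hit [53/3,62/3], descend [13, 14]
    N13 x:[44/3,62/3] y:[9,24] z:[53/3,70/3] -> hit [53/3,62/3], descend [7, 10]
      N7 x:[44/3,20] y:[9,24] z:[21,70/3] -> miss, prune
      N10 x:[56/3,62/3] y:[16,20] z:[53/3,58/3] -> hit [56/3,58/3] leaf, test {P0@t=19, P15@t=56/3}
    N14 x:[35/3,55/3] y:[28,42] z:[58/3,25] -> miss, prune

Summary -> nodes [0, 1, 8, 13, 7, 10, 14]; box-tests=7; leaf-entries=1; first=P15

== RESULT ==
[0, 1, 8, 13, 7, 10, 14]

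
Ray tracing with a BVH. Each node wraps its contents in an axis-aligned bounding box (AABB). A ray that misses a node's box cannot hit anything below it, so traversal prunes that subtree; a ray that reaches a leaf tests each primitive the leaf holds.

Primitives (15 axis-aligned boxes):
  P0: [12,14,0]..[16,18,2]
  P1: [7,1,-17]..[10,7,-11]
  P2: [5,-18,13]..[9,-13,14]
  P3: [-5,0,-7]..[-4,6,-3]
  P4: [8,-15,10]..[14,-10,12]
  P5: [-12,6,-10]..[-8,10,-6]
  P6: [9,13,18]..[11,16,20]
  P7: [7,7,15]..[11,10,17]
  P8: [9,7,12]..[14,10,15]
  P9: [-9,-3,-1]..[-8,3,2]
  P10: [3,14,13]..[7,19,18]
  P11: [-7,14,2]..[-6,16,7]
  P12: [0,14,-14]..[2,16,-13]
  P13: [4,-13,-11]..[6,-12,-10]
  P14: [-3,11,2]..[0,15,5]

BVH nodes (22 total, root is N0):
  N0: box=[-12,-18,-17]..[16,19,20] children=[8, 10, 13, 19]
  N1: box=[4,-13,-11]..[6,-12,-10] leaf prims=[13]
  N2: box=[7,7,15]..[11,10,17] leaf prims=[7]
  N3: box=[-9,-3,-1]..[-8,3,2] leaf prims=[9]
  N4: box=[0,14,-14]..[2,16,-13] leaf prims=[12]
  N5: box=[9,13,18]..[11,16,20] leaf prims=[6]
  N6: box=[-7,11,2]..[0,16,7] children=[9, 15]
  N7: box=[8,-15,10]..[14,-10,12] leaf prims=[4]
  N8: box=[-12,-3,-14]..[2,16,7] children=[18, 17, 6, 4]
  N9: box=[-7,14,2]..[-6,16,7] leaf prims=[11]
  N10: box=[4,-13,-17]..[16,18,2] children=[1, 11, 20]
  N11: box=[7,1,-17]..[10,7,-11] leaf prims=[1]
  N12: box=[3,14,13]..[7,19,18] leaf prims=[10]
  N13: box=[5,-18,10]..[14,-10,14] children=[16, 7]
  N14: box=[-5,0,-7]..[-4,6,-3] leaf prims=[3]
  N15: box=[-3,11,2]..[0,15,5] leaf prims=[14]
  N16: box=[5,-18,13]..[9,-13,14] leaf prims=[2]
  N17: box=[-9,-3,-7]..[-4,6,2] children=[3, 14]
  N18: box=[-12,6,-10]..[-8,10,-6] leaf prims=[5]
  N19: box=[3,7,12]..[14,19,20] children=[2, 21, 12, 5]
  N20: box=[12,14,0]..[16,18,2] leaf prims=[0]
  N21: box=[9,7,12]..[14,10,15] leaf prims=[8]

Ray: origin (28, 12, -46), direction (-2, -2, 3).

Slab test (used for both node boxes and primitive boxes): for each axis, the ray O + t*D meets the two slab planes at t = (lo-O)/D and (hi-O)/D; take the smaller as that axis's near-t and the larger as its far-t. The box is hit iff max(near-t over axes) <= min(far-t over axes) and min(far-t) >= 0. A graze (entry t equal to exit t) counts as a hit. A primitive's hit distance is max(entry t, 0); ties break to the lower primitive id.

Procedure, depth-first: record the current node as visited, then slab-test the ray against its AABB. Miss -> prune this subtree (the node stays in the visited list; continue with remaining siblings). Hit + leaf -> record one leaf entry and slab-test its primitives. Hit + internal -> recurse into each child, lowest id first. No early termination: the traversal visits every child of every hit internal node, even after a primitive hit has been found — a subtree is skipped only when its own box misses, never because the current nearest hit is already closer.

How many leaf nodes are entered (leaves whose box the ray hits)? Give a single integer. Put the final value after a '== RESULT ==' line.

Trace the traversal:
N0 x:[6,20] y:[-7/2,15] z:[29/3,22] -> hit [29/3,15], descend [8, 10, 13, 19]
  N8 x:[13,20] y:[-2,15/2] z:[32/3,53/3] -> miss, prune
  N10 x:[6,12] y:[-3,25/2] z:[29/3,16] -> hit [29/3,12], descend [1, 11, 20]
    N1 x:[11,12] y:[12,25/2] z:[35/3,12] -> hit [12,12] leaf, test {P13@t=12}
    N11 x:[9,21/2] y:[5/2,11/2] z:[29/3,35/3] -> miss, prune
    N20 x:[6,8] y:[-3,-1] z:[46/3,16] -> miss, prune
  N13 x:[7,23/2] y:[11,15] z:[56/3,20] -> miss, prune
  N19 x:[7,25/2] y:[-7/2,5/2] z:[58/3,22] -> miss, prune

8 AABB tests over nodes [0, 8, 10, 1, 11, 20, 13, 19]; 1 leaf entered; closest P13.

== RESULT ==
1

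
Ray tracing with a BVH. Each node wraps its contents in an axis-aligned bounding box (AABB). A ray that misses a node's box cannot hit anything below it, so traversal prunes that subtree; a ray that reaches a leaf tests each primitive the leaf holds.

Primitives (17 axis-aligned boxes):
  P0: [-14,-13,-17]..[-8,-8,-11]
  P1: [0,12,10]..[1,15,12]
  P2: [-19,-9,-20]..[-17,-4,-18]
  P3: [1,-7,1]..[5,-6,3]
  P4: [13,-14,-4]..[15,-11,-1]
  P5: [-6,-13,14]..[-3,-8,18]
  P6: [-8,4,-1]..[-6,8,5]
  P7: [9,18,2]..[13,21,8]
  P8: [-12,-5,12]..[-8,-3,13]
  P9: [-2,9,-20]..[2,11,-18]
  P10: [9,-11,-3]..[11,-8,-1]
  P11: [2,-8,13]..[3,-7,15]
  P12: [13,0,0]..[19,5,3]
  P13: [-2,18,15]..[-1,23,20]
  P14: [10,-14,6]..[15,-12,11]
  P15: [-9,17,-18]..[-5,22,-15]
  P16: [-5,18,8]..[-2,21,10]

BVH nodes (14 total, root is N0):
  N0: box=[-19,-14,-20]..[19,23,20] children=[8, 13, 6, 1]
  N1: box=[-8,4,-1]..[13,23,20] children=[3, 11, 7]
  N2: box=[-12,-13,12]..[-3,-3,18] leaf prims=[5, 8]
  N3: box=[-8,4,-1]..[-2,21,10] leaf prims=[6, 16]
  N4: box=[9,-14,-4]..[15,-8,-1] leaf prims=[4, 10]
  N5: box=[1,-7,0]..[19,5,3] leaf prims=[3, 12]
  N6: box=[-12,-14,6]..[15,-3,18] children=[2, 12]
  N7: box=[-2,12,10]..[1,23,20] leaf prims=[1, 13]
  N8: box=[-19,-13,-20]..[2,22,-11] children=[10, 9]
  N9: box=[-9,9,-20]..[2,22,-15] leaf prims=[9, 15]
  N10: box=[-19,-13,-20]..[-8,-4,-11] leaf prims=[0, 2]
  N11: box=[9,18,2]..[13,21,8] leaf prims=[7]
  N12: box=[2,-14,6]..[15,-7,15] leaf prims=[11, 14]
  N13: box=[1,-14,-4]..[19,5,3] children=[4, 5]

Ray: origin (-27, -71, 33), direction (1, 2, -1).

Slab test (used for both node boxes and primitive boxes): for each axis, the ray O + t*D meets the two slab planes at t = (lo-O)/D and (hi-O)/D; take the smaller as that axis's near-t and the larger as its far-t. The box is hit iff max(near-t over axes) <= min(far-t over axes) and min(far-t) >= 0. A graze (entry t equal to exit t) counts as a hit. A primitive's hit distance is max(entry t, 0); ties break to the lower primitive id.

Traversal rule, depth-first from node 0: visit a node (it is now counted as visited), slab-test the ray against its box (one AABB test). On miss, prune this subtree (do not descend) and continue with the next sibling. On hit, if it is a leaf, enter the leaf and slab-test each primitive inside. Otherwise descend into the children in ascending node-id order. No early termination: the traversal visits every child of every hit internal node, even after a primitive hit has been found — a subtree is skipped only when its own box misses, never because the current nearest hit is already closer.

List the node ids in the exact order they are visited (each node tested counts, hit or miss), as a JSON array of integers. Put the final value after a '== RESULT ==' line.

Walk:
N0 x:[8,46] y:[57/2,47] z:[13,53] -> hit [57/2,46], descend [1, 6, 8, 13]
  N1 x:[19,40] y:[75/2,47] z:[13,34] -> miss, prune
  N6 x:[15,42] y:[57/2,34] z:[15,27] -> miss, prune
  N8 x:[8,29] y:[29,93/2] z:[44,53] -> miss, prune
  N13 x:[28,46] y:[57/2,38] z:[30,37] -> hit [30,37], descend [4, 5]
    N4 x:[36,42] y:[57/2,63/2] z:[34,37] -> miss, prune
    N5 x:[28,46] y:[32,38] z:[30,33] -> hit [32,33] leaf, test {P3@t=32, P12(miss)}

order=[0, 1, 6, 8, 13, 4, 5]  |boxes|=7  |leaves|=1  hit=P3

== RESULT ==
[0, 1, 6, 8, 13, 4, 5]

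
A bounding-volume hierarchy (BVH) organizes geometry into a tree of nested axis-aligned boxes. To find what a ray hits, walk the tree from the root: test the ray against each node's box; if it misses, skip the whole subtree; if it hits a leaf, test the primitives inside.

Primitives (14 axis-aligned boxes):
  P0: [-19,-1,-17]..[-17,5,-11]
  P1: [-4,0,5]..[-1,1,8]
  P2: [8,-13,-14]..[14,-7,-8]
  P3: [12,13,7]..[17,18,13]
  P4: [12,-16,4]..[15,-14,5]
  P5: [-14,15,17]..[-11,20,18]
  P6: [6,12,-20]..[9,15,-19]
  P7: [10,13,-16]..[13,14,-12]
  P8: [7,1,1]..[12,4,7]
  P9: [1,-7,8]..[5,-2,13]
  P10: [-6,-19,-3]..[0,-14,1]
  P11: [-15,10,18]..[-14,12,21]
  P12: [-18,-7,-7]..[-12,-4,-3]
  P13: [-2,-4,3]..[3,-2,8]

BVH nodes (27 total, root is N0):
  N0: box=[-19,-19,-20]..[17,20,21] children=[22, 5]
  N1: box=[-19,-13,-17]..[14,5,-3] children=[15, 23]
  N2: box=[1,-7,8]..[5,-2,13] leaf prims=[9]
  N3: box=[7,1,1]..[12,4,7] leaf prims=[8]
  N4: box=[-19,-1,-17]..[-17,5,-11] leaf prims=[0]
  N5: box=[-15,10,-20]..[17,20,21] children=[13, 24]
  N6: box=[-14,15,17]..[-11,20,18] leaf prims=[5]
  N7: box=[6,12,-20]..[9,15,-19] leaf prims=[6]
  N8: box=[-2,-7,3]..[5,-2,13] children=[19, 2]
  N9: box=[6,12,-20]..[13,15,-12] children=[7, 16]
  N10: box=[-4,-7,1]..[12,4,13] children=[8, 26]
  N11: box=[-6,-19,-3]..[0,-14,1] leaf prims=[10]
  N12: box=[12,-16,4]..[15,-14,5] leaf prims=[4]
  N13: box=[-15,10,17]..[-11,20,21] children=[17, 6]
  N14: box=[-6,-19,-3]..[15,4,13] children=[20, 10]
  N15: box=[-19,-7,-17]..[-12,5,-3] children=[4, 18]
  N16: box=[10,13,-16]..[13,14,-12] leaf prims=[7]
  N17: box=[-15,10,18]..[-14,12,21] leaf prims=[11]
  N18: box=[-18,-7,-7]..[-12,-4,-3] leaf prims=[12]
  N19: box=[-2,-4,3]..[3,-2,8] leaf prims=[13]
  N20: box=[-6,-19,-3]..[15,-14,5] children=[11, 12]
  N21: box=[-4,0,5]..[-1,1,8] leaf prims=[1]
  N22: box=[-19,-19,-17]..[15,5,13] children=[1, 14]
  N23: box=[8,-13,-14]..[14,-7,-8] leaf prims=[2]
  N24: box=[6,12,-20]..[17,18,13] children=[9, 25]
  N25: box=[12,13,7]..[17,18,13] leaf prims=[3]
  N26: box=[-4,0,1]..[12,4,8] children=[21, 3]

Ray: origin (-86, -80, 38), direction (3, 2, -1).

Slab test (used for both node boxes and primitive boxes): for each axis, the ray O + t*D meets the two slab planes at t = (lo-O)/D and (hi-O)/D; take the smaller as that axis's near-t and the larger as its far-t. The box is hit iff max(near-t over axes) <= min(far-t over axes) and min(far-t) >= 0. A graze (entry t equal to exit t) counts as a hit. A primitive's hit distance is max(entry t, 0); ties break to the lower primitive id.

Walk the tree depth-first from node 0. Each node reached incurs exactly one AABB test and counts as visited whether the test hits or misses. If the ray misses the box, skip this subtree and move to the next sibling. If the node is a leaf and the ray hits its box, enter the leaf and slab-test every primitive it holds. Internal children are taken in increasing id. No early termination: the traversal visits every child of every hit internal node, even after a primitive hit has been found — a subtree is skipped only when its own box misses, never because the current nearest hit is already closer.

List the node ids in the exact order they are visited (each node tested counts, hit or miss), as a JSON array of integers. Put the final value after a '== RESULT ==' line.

Traverse from the root:
N0 x:[67/3,103/3] y:[61/2,50] z:[17,58] -> hit [61/2,103/3], descend [5, 22]
  N5 x:[71/3,103/3] y:[45,50] z:[17,58] -> miss, prune
  N22 x:[67/3,101/3] y:[61/2,85/2] z:[25,55] -> hit [61/2,101/3], descend [1, 14]
    N1 x:[67/3,100/3] y:[67/2,85/2] z:[41,55] -> miss, prune
    N14 x:[80/3,101/3] y:[61/2,42] z:[25,41] -> hit [61/2,101/3], descend [10, 20]
      N10 x:[82/3,98/3] y:[73/2,42] z:[25,37] -> miss, prune
      N20 x:[80/3,101/3] y:[61/2,33] z:[33,41] -> hit [33,33], descend [11, 12]
        N11 x:[80/3,86/3] y:[61/2,33] z:[37,41] -> miss, prune
        N12 x:[98/3,101/3] y:[32,33] z:[33,34] -> hit [33,33] leaf, test {P4@t=33}

order=[0, 5, 22, 1, 14, 10, 20, 11, 12]  |boxes|=9  |leaves|=1  hit=P4

== RESULT ==
[0, 5, 22, 1, 14, 10, 20, 11, 12]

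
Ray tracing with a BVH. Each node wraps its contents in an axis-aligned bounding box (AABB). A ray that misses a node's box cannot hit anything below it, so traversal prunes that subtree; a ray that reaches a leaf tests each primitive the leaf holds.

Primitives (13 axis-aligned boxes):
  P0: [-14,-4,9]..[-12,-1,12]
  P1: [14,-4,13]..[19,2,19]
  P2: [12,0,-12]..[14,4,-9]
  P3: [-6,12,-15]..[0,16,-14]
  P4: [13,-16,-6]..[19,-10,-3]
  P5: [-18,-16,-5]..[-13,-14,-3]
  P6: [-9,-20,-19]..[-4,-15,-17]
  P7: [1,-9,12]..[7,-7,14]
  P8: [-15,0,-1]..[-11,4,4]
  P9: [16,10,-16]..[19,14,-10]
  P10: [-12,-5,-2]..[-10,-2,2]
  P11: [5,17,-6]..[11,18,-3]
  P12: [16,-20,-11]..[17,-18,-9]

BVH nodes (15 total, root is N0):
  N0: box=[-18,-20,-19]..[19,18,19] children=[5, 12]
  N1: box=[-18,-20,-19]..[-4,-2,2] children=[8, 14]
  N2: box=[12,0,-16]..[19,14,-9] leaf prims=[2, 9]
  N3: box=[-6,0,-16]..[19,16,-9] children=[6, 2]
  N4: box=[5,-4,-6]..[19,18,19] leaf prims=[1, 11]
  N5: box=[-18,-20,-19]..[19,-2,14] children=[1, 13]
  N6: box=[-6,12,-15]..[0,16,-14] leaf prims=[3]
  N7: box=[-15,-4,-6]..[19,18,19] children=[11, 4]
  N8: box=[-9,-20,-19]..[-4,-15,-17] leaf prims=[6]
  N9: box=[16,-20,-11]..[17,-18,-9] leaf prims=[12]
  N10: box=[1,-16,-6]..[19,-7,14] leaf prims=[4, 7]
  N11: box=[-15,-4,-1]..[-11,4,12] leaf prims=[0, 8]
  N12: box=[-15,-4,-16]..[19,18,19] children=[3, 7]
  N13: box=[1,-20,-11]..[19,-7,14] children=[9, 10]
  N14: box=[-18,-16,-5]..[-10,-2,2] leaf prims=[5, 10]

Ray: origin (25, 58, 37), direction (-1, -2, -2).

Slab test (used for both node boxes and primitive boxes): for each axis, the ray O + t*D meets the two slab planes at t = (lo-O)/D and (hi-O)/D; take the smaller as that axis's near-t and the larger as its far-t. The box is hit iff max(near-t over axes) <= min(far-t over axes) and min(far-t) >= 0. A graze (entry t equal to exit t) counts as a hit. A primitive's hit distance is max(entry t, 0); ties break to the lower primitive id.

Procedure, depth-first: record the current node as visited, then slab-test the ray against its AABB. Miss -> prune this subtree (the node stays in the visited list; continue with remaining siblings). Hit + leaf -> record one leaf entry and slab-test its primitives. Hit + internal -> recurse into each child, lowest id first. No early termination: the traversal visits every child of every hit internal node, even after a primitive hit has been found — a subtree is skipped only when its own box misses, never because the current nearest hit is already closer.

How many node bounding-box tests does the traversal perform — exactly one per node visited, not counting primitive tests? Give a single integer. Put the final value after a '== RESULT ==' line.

Traverse from the root:
N0 x:[6,43] y:[20,39] z:[9,28] -> hit [20,28], descend [5, 12]
  N5 x:[6,43] y:[30,39] z:[23/2,28] -> miss, prune
  N12 x:[6,40] y:[20,31] z:[9,53/2] -> hit [20,53/2], descend [3, 7]
    N3 x:[6,31] y:[21,29] z:[23,53/2] -> hit [23,53/2], descend [2, 6]
      N2 x:[6,13] y:[22,29] z:[23,53/2] -> miss, prune
      N6 x:[25,31] y:[21,23] z:[51/2,26] -> miss, prune
    N7 x:[6,40] y:[20,31] z:[9,43/2] -> hit [20,43/2], descend [4, 11]
      N4 x:[6,20] y:[20,31] z:[9,43/2] -> hit [20,20] leaf, test {P1(miss), P11@t=20}
      N11 x:[36,40] y:[27,31] z:[25/2,19] -> miss, prune

order=[0, 5, 12, 3, 2, 6, 7, 4, 11]  |boxes|=9  |leaves|=1  hit=P11

== RESULT ==
9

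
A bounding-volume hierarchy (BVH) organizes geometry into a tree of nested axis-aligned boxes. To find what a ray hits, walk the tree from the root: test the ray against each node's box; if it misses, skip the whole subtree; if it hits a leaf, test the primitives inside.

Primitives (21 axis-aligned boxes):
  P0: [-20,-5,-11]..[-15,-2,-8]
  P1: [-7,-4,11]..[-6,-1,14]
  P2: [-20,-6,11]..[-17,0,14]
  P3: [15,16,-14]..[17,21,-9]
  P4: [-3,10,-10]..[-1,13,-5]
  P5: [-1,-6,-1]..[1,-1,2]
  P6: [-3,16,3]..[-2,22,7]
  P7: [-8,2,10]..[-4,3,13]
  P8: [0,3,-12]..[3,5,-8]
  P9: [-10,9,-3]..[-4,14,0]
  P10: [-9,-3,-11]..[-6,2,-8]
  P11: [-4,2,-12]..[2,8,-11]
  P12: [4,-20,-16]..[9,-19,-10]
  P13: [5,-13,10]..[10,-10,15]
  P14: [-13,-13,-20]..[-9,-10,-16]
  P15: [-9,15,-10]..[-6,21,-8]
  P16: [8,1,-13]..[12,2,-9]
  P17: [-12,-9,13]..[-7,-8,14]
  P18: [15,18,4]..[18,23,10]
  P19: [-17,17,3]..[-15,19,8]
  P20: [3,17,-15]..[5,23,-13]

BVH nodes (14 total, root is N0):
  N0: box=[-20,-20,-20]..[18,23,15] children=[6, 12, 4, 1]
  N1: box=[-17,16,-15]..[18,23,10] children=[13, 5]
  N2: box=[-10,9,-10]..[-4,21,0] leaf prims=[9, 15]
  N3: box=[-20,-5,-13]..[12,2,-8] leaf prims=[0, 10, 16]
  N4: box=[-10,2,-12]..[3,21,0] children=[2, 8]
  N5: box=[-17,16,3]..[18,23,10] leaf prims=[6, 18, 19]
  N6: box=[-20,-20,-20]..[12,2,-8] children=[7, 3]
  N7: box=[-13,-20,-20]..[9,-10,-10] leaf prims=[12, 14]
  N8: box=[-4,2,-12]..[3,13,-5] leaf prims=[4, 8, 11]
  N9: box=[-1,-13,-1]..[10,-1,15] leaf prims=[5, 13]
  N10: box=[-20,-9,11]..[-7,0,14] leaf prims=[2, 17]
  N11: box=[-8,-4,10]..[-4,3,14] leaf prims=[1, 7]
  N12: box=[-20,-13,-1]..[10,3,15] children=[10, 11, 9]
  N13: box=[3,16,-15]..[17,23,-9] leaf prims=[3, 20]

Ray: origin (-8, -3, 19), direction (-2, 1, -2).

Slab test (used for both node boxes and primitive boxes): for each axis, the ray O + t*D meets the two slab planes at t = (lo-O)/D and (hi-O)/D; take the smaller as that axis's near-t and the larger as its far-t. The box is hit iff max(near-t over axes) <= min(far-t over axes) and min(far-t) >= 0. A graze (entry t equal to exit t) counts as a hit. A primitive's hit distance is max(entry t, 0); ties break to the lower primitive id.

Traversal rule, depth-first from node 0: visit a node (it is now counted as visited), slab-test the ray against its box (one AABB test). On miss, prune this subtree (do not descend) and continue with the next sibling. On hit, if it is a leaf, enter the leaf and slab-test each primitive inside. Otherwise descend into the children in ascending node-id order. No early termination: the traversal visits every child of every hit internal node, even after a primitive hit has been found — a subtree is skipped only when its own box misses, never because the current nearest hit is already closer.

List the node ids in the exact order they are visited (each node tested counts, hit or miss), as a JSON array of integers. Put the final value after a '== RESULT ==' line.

Traverse from the root:
N0 x:[-13,6] y:[-17,26] z:[2,39/2] -> hit [2,6], descend [1, 4, 6, 12]
  N1 x:[-13,9/2] y:[19,26] z:[9/2,17] -> miss, prune
  N4 x:[-11/2,1] y:[5,24] z:[19/2,31/2] -> miss, prune
  N6 x:[-10,6] y:[-17,5] z:[27/2,39/2] -> miss, prune
  N12 x:[-9,6] y:[-10,6] z:[2,10] -> hit [2,6], descend [9, 10, 11]
    N9 x:[-9,-7/2] y:[-10,2] z:[2,10] -> miss, prune
    N10 x:[-1/2,6] y:[-6,3] z:[5/2,4] -> hit [5/2,3] leaf, test {P2(miss), P17(miss)}
    N11 x:[-2,0] y:[-1,6] z:[5/2,9/2] -> miss, prune

Summary -> nodes [0, 1, 4, 6, 12, 9, 10, 11]; box-tests=8; leaf-entries=1; first=miss

== RESULT ==
[0, 1, 4, 6, 12, 9, 10, 11]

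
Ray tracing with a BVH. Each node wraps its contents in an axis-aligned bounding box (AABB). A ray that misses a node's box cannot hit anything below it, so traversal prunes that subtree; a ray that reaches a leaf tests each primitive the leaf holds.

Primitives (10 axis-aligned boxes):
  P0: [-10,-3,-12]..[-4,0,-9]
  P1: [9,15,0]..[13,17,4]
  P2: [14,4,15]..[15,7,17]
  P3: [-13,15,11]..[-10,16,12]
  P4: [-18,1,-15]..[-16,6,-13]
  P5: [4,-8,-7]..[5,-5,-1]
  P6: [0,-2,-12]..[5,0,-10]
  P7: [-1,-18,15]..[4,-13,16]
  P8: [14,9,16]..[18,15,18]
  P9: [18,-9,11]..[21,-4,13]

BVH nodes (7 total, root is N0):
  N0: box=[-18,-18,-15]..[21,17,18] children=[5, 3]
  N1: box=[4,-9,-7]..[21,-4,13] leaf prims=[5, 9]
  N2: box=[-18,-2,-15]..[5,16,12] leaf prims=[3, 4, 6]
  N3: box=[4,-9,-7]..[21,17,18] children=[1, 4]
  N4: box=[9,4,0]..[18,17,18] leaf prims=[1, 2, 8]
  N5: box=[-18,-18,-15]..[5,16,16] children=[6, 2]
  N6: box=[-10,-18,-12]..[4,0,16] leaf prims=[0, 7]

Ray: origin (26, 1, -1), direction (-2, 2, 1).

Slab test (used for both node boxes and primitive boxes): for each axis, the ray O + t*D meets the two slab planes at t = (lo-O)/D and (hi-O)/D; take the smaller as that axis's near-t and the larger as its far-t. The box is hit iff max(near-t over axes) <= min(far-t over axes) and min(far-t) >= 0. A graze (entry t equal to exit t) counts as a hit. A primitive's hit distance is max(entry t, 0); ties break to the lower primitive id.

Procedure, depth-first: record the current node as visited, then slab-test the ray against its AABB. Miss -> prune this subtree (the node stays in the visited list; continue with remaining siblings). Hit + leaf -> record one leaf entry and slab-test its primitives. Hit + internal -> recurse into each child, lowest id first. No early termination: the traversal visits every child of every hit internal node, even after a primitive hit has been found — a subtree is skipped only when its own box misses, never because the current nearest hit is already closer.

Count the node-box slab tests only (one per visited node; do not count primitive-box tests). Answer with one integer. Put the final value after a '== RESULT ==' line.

Walk:
N0 x:[5/2,22] y:[-19/2,8] z:[-14,19] -> hit [5/2,8], descend [3, 5]
  N3 x:[5/2,11] y:[-5,8] z:[-6,19] -> hit [5/2,8], descend [1, 4]
    N1 x:[5/2,11] y:[-5,-5/2] z:[-6,14] -> miss, prune
    N4 x:[4,17/2] y:[3/2,8] z:[1,19] -> hit [4,8] leaf, test {P1(miss), P2(miss), P8(miss)}
  N5 x:[21/2,22] y:[-19/2,15/2] z:[-14,17] -> miss, prune

5 AABB tests over nodes [0, 3, 1, 4, 5]; 1 leaf entered; closest miss.

== RESULT ==
5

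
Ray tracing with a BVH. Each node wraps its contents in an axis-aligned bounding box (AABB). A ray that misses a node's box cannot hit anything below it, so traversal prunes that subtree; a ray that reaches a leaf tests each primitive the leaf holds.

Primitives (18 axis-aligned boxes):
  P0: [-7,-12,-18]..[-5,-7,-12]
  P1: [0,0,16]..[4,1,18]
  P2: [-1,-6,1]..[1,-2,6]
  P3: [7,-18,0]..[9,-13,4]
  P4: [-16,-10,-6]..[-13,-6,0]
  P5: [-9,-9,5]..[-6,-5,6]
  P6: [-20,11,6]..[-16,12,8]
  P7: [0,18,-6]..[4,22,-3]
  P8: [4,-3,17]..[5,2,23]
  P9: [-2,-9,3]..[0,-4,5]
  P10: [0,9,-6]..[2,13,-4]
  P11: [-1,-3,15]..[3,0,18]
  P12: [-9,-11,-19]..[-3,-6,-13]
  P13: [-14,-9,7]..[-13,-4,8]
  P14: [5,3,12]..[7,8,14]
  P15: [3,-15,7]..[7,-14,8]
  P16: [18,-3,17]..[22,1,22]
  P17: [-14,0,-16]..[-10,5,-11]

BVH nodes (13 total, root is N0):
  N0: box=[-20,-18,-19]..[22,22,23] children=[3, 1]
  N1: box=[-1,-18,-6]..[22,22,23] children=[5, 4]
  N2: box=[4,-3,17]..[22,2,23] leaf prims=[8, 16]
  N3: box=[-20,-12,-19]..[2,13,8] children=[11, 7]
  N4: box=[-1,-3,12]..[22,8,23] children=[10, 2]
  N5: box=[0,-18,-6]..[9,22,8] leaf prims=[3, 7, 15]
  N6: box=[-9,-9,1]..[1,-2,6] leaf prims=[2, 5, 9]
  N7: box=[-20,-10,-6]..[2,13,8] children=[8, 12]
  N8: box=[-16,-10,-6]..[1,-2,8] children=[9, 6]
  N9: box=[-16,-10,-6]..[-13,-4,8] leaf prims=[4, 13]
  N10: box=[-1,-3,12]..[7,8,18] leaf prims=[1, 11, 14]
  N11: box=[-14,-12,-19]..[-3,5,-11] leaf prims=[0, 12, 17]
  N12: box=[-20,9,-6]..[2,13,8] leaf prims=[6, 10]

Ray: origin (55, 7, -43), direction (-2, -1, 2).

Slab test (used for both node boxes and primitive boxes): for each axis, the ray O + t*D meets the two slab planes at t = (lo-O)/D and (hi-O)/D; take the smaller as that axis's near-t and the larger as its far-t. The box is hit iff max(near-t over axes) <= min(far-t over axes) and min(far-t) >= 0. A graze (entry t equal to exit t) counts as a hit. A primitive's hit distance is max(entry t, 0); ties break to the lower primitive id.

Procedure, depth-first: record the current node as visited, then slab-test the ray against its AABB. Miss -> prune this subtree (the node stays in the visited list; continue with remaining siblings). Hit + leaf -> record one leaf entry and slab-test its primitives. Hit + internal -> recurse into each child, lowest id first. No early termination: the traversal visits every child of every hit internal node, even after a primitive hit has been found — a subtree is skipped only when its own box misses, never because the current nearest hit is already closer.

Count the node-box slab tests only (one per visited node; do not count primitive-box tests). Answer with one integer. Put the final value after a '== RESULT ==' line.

Traverse from the root:
N0 x:[33/2,75/2] y:[-15,25] z:[12,33] -> hit [33/2,25], descend [1, 3]
  N1 x:[33/2,28] y:[-15,25] z:[37/2,33] -> hit [37/2,25], descend [4, 5]
    N4 x:[33/2,28] y:[-1,10] z:[55/2,33] -> miss, prune
    N5 x:[23,55/2] y:[-15,25] z:[37/2,51/2] -> hit [23,25] leaf, test {P3@t=23, P7(miss), P15(miss)}
  N3 x:[53/2,75/2] y:[-6,19] z:[12,51/2] -> miss, prune

Summary -> nodes [0, 1, 4, 5, 3]; box-tests=5; leaf-entries=1; first=P3

== RESULT ==
5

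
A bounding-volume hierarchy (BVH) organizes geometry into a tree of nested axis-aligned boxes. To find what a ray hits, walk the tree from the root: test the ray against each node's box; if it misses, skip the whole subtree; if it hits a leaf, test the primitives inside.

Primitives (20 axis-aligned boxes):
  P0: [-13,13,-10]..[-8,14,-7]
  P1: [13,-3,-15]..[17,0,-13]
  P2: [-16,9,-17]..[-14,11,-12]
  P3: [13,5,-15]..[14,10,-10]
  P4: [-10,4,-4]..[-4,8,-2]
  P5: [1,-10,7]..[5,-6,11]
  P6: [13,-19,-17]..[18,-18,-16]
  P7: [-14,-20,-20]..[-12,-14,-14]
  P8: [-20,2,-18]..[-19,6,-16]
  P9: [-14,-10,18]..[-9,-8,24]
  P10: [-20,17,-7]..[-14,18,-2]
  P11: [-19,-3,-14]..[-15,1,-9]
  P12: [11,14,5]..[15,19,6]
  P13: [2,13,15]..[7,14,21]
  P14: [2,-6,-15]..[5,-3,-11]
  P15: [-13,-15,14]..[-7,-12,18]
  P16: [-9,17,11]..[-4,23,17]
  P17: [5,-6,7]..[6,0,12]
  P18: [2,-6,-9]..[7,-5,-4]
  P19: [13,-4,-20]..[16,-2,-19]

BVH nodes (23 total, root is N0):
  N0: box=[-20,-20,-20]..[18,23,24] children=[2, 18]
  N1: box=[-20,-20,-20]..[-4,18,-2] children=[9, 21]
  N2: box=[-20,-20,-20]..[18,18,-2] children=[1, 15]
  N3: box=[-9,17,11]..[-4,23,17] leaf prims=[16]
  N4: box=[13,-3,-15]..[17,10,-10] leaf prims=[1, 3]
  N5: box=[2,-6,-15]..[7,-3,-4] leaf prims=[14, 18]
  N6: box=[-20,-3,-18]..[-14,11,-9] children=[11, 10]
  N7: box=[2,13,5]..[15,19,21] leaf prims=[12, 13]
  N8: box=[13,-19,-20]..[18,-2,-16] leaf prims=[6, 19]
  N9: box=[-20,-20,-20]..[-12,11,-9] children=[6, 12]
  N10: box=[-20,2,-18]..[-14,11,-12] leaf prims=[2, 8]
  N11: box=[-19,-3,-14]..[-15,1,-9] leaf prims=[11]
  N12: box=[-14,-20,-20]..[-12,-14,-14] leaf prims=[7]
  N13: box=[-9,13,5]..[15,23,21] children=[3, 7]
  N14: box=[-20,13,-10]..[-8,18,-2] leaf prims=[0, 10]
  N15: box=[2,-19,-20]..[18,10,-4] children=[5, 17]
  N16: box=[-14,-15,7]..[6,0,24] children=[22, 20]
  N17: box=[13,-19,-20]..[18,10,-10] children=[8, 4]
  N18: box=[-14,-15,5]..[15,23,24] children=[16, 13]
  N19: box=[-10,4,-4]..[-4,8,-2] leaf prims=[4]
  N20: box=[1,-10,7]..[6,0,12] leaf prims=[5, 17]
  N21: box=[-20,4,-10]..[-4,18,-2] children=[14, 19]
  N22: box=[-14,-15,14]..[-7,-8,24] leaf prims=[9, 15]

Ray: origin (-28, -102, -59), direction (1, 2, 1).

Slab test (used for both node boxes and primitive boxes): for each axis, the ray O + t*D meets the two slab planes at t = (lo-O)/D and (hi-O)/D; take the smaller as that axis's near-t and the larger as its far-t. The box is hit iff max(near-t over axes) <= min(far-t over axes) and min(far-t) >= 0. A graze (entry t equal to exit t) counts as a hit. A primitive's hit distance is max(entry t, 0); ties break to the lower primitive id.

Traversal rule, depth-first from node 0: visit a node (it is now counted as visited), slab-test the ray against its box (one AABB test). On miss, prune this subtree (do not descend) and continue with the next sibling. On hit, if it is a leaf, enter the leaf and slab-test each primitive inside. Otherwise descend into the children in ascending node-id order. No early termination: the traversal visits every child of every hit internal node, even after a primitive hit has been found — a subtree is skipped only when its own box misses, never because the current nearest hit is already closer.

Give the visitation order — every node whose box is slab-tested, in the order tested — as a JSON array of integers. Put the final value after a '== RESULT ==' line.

Traverse from the root:
N0 x:[8,46] y:[41,125/2] z:[39,83] -> hit [41,46], descend [2, 18]
  N2 x:[8,46] y:[41,60] z:[39,57] -> hit [41,46], descend [1, 15]
    N1 x:[8,24] y:[41,60] z:[39,57] -> miss, prune
    N15 x:[30,46] y:[83/2,56] z:[39,55] -> hit [83/2,46], descend [5, 17]
      N5 x:[30,35] y:[48,99/2] z:[44,55] -> miss, prune
      N17 x:[41,46] y:[83/2,56] z:[39,49] -> hit [83/2,46], descend [4, 8]
        N4 x:[41,45] y:[99/2,56] z:[44,49] -> miss, prune
        N8 x:[41,46] y:[83/2,50] z:[39,43] -> hit [83/2,43] leaf, test {P6@t=42, P19(miss)}
  N18 x:[14,43] y:[87/2,125/2] z:[64,83] -> miss, prune

order=[0, 2, 1, 15, 5, 17, 4, 8, 18]  |boxes|=9  |leaves|=1  hit=P6

== RESULT ==
[0, 2, 1, 15, 5, 17, 4, 8, 18]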